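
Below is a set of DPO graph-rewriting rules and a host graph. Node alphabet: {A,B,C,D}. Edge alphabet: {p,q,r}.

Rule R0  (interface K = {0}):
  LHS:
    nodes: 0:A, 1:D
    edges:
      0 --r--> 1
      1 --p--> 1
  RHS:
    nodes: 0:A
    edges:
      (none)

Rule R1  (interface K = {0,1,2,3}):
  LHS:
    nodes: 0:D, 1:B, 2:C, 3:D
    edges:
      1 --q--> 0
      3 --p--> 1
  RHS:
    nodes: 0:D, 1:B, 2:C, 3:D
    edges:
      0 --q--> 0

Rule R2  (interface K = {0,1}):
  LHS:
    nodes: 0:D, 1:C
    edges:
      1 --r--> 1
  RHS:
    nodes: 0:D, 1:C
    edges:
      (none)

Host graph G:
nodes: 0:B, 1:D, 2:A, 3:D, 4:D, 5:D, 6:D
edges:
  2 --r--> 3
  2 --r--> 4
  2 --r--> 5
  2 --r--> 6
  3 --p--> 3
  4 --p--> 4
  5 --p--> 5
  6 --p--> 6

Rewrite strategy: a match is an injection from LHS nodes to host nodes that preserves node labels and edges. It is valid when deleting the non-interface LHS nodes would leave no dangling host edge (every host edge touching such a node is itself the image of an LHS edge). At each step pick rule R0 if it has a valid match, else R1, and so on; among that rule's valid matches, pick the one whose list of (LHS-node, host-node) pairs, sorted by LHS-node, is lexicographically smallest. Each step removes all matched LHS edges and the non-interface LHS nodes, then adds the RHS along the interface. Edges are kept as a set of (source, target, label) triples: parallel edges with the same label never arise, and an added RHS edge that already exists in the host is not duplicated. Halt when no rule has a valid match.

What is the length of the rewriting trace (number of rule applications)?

start.  V:7 E:8  edges: 2-r->3 2-r->4 2-r->5 2-r->6 3-p->3 4-p->4 5-p->5 6-p->6
1. fire R0 via {0↦2, 1↦3}  →  V:6 E:6  edges: 2-r->4 2-r->5 2-r->6 4-p->4 5-p->5 6-p->6
2. fire R0 via {0↦2, 1↦4}  →  V:5 E:4  edges: 2-r->5 2-r->6 5-p->5 6-p->6
3. fire R0 via {0↦2, 1↦5}  →  V:4 E:2  edges: 2-r->6 6-p->6
4. fire R0 via {0↦2, 1↦6}  →  V:3 E:0  edges: ∅
normal form: no rule applies after step 4

Answer: 4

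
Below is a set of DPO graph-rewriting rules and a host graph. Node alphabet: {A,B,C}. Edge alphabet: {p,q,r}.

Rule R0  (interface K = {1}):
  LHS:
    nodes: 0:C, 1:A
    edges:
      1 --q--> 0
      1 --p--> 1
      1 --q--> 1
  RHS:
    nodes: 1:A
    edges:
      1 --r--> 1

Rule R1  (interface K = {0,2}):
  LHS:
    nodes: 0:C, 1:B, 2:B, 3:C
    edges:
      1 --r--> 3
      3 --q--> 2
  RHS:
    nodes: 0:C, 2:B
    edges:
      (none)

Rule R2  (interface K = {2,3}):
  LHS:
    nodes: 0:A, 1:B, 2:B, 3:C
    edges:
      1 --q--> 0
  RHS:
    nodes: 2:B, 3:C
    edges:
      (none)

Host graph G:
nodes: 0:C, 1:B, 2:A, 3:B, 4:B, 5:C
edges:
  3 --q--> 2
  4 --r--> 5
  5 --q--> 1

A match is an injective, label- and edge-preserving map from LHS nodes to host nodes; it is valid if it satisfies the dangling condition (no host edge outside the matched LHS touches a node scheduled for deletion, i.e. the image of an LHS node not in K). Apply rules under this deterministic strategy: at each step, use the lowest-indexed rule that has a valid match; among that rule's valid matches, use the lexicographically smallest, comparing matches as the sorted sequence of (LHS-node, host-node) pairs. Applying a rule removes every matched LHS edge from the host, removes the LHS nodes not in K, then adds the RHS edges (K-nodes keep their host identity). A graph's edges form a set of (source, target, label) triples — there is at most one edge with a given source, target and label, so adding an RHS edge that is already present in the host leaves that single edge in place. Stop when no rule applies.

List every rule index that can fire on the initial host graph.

R0: no valid match — LHS pattern not found
R1: 1 valid match — {0↦0, 1↦4, 2↦1, 3↦5}
R2: 4 valid matches — {0↦2, 1↦3, 2↦1, 3↦0}, {0↦2, 1↦3, 2↦1, 3↦5}, {0↦2, 1↦3, 2↦4, 3↦0} (+1 more)

Answer: [R1,R2]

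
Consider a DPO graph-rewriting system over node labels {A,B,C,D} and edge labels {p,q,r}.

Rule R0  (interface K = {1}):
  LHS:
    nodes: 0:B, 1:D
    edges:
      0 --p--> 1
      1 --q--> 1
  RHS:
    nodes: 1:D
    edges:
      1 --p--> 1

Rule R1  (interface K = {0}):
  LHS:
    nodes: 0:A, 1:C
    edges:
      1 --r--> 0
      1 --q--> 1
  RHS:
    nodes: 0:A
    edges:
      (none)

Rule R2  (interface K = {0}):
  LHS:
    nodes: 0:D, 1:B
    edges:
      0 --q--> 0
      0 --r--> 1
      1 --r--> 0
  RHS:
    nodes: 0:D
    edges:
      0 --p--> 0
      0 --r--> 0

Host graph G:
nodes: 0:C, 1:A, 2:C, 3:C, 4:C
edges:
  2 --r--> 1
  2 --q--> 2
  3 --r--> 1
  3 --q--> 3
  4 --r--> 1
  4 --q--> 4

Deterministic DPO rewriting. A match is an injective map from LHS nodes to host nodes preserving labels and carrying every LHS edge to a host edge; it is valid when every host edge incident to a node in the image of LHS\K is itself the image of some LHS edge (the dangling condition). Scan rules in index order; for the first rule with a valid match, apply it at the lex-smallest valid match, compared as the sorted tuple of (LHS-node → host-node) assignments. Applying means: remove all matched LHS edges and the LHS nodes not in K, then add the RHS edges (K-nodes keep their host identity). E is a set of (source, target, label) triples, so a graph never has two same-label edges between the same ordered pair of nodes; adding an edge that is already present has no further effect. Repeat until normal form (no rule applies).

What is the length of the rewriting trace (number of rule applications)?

Answer: 3

Derivation:
[0] host  ⇒  5 nodes, 6 edges  {2-r->1 2-q->2 3-r->1 3-q->3 4-r->1 4-q->4}
[1] R1 @ {0↦1, 1↦2}  ⇒  4 nodes, 4 edges  {3-r->1 3-q->3 4-r->1 4-q->4}
[2] R1 @ {0↦1, 1↦3}  ⇒  3 nodes, 2 edges  {4-r->1 4-q->4}
[3] R1 @ {0↦1, 1↦4}  ⇒  2 nodes, 0 edges  {∅}
halt: no rule applies after step 3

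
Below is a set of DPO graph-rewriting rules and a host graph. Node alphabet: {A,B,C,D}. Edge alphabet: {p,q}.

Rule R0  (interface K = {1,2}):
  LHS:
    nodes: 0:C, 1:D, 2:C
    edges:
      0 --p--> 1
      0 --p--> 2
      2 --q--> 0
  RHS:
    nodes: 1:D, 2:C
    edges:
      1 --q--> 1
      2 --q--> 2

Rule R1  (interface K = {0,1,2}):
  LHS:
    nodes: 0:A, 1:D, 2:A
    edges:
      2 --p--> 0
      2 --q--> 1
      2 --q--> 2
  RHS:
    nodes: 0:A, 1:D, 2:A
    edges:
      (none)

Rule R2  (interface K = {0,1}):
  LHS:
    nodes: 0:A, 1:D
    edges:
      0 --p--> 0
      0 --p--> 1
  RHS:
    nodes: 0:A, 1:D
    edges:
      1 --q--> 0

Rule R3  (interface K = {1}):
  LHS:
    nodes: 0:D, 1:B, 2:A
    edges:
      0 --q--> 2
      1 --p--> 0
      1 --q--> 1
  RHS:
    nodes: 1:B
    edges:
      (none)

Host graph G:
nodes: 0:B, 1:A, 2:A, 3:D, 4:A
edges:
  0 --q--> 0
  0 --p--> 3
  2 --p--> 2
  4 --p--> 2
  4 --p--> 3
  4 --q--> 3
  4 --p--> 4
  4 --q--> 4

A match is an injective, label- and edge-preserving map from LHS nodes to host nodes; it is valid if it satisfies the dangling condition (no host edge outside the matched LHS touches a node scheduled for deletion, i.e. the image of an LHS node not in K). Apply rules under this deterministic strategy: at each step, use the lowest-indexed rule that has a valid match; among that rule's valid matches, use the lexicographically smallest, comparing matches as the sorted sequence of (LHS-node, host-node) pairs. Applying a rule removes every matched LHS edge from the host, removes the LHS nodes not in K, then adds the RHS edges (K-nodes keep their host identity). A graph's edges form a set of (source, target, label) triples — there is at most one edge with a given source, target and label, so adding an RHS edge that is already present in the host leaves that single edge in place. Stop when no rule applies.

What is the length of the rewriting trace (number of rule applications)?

Answer: 3

Derivation:
initial: |V|=5 |E|=8  E = 0-q->0 0-p->3 2-p->2 4-p->2 4-p->3 4-q->3 4-p->4 4-q->4
step 1: apply R1 at {0↦2, 1↦3, 2↦4}  → |V|=5 |E|=5  E = 0-q->0 0-p->3 2-p->2 4-p->3 4-p->4
step 2: apply R2 at {0↦4, 1↦3}  → |V|=5 |E|=4  E = 0-q->0 0-p->3 2-p->2 3-q->4
step 3: apply R3 at {0↦3, 1↦0, 2↦4}  → |V|=3 |E|=1  E = 2-p->2
halt: no rule applies after step 3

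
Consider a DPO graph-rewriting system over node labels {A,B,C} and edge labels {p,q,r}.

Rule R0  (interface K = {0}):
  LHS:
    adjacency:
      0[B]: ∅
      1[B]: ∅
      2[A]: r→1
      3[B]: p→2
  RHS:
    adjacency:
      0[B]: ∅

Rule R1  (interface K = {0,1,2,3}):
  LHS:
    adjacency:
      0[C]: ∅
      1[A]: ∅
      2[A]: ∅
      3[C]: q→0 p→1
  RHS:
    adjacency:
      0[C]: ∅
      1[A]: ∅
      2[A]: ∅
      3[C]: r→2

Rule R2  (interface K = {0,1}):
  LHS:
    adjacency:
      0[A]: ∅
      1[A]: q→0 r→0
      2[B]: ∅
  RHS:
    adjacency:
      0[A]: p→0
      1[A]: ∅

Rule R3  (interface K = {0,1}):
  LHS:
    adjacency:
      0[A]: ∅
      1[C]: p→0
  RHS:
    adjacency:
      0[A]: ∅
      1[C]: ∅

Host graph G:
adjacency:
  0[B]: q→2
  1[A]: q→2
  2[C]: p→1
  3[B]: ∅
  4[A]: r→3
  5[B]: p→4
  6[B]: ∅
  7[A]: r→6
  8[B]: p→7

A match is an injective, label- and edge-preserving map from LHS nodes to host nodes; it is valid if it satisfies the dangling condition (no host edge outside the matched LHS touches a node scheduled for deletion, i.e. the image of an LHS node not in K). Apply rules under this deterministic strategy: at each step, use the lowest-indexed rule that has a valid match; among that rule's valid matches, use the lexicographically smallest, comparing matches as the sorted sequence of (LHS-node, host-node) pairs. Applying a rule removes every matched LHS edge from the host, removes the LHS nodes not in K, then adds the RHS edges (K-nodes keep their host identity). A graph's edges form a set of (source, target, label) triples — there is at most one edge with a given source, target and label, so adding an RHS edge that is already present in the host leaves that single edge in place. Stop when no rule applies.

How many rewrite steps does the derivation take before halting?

start.  V:9 E:7  edges: 0-q->2 1-q->2 2-p->1 4-r->3 5-p->4 7-r->6 8-p->7
1. fire R0 via {0↦0, 1↦3, 2↦4, 3↦5}  →  V:6 E:5  edges: 0-q->2 1-q->2 2-p->1 7-r->6 8-p->7
2. fire R0 via {0↦0, 1↦6, 2↦7, 3↦8}  →  V:3 E:3  edges: 0-q->2 1-q->2 2-p->1
3. fire R3 via {0↦1, 1↦2}  →  V:3 E:2  edges: 0-q->2 1-q->2
final graph: no rule applies after step 3

Answer: 3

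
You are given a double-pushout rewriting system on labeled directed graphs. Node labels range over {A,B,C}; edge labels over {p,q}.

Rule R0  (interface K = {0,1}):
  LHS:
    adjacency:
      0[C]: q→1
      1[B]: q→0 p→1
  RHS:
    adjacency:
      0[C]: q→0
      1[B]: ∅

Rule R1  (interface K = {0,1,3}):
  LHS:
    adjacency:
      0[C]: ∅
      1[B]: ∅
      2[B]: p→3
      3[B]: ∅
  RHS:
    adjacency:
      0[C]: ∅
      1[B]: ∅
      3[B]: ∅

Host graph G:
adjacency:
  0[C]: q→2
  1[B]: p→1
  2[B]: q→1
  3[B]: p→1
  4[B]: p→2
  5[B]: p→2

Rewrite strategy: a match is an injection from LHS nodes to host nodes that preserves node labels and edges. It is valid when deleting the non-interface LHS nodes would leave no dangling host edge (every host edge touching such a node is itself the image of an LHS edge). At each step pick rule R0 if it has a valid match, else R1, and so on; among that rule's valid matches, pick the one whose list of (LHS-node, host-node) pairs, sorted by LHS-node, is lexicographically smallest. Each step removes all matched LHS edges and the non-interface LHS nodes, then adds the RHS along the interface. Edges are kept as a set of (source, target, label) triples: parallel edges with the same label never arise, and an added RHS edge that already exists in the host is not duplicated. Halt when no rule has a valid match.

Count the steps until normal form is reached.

initial: |V|=6 |E|=6  E = 0-q->2 1-p->1 2-q->1 3-p->1 4-p->2 5-p->2
step 1: apply R1 at {0↦0, 1↦1, 2↦4, 3↦2}  → |V|=5 |E|=5  E = 0-q->2 1-p->1 2-q->1 3-p->1 5-p->2
step 2: apply R1 at {0↦0, 1↦1, 2↦5, 3↦2}  → |V|=4 |E|=4  E = 0-q->2 1-p->1 2-q->1 3-p->1
step 3: apply R1 at {0↦0, 1↦2, 2↦3, 3↦1}  → |V|=3 |E|=3  E = 0-q->2 1-p->1 2-q->1
halt: no rule applies after step 3

Answer: 3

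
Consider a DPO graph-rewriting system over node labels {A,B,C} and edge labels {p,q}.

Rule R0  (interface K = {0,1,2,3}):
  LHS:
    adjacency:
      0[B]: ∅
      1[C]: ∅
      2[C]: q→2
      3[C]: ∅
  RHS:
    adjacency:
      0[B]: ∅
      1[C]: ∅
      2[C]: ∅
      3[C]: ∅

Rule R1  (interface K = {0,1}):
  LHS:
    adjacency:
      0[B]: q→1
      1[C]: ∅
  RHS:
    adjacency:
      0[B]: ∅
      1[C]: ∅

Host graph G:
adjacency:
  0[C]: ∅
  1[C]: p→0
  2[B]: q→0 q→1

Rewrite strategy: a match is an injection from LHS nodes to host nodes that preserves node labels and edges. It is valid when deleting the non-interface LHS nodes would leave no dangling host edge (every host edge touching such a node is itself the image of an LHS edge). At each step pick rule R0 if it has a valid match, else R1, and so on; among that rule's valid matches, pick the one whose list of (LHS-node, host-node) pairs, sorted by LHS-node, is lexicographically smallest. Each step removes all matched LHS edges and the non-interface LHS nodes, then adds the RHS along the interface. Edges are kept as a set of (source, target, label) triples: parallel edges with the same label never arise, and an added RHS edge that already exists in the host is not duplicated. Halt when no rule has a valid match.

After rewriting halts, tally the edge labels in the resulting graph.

Answer: p:1

Derivation:
initial: |V|=3 |E|=3  E = 1-p->0 2-q->0 2-q->1
step 1: apply R1 at {0↦2, 1↦0}  → |V|=3 |E|=2  E = 1-p->0 2-q->1
step 2: apply R1 at {0↦2, 1↦1}  → |V|=3 |E|=1  E = 1-p->0
halt: no rule applies after step 2
NF edges: [(1, 0, 'p')]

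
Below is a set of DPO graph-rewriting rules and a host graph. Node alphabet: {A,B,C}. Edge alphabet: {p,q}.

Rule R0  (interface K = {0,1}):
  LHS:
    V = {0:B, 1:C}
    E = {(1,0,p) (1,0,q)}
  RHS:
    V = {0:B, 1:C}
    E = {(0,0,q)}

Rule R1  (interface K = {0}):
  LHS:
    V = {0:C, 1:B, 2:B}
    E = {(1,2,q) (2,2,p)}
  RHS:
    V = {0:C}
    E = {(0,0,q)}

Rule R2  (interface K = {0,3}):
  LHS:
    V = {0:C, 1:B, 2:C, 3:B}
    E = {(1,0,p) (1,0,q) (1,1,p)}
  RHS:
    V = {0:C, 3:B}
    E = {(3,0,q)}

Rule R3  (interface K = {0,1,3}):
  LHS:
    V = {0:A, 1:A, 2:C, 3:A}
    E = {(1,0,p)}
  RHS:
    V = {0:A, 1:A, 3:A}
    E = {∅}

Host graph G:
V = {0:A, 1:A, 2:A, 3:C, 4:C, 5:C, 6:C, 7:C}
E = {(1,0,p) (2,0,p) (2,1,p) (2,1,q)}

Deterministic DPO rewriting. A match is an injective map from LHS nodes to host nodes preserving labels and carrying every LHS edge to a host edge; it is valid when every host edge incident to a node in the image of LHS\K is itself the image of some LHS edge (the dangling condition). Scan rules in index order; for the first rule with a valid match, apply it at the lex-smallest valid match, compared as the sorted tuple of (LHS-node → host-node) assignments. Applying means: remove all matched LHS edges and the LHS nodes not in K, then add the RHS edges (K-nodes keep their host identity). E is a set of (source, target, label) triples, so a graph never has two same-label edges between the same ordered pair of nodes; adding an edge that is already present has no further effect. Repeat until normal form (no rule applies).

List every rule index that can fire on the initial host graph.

Answer: [R3]

Derivation:
R0: no valid match — LHS pattern not found
R1: no valid match — LHS pattern not found
R2: no valid match — LHS pattern not found
R3: 15 valid matches — {0↦0, 1↦1, 2↦3, 3↦2}, {0↦0, 1↦1, 2↦4, 3↦2}, {0↦0, 1↦1, 2↦5, 3↦2} (+12 more)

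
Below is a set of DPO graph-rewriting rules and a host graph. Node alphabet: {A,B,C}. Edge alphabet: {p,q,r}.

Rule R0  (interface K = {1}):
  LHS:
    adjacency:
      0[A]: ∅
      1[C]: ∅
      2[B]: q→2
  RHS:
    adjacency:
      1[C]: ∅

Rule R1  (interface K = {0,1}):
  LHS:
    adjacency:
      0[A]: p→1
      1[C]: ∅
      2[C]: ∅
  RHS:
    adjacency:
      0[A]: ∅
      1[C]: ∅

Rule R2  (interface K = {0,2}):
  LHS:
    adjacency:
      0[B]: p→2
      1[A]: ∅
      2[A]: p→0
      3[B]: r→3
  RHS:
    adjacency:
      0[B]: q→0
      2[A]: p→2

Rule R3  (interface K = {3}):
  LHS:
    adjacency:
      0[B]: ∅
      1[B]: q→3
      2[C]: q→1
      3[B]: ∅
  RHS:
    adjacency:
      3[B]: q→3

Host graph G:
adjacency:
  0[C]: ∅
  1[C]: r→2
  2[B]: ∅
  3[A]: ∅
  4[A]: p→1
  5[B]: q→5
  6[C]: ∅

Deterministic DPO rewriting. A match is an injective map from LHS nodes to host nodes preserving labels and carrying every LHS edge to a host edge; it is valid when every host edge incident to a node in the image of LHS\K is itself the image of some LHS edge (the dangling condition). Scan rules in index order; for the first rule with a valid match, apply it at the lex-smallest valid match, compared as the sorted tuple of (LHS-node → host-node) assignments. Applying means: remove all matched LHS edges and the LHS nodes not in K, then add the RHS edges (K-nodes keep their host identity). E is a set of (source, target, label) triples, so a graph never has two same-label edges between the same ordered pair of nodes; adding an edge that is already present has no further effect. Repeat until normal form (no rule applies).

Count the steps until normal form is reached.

Answer: 2

Steps:
start.  V:7 E:3  edges: 1-r->2 4-p->1 5-q->5
1. fire R0 via {0↦3, 1↦0, 2↦5}  →  V:5 E:2  edges: 1-r->2 4-p->1
2. fire R1 via {0↦4, 1↦1, 2↦0}  →  V:4 E:1  edges: 1-r->2
final graph: no rule applies after step 2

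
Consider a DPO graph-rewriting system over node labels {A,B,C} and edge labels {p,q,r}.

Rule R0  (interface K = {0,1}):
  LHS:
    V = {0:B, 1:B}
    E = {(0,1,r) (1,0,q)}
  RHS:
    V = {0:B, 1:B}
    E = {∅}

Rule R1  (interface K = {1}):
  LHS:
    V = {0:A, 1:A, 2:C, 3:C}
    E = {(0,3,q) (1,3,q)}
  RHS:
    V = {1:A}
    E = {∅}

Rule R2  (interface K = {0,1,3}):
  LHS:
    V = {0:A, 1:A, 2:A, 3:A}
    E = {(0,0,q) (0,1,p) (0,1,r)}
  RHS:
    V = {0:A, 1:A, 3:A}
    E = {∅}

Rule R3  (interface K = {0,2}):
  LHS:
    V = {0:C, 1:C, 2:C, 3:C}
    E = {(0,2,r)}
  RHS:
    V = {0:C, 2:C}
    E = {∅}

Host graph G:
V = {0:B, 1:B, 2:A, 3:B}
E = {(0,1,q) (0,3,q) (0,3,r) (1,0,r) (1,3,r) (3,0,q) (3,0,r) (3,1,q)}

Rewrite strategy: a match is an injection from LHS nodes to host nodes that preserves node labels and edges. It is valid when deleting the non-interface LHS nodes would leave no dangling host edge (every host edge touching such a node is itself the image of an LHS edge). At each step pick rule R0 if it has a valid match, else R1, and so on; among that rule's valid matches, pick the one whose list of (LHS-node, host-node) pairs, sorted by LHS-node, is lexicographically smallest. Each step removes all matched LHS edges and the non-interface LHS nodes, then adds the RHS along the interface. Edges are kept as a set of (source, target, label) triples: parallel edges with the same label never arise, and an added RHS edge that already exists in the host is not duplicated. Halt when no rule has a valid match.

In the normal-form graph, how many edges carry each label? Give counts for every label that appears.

[0] host  ⇒  4 nodes, 8 edges  {0-q->1 0-q->3 0-r->3 1-r->0 1-r->3 3-q->0 3-r->0 3-q->1}
[1] R0 @ {0↦0, 1↦3}  ⇒  4 nodes, 6 edges  {0-q->1 0-q->3 1-r->0 1-r->3 3-r->0 3-q->1}
[2] R0 @ {0↦1, 1↦0}  ⇒  4 nodes, 4 edges  {0-q->3 1-r->3 3-r->0 3-q->1}
[3] R0 @ {0↦1, 1↦3}  ⇒  4 nodes, 2 edges  {0-q->3 3-r->0}
[4] R0 @ {0↦3, 1↦0}  ⇒  4 nodes, 0 edges  {∅}
normal form: no rule applies after step 4
NF edges: []

Answer: (no edges)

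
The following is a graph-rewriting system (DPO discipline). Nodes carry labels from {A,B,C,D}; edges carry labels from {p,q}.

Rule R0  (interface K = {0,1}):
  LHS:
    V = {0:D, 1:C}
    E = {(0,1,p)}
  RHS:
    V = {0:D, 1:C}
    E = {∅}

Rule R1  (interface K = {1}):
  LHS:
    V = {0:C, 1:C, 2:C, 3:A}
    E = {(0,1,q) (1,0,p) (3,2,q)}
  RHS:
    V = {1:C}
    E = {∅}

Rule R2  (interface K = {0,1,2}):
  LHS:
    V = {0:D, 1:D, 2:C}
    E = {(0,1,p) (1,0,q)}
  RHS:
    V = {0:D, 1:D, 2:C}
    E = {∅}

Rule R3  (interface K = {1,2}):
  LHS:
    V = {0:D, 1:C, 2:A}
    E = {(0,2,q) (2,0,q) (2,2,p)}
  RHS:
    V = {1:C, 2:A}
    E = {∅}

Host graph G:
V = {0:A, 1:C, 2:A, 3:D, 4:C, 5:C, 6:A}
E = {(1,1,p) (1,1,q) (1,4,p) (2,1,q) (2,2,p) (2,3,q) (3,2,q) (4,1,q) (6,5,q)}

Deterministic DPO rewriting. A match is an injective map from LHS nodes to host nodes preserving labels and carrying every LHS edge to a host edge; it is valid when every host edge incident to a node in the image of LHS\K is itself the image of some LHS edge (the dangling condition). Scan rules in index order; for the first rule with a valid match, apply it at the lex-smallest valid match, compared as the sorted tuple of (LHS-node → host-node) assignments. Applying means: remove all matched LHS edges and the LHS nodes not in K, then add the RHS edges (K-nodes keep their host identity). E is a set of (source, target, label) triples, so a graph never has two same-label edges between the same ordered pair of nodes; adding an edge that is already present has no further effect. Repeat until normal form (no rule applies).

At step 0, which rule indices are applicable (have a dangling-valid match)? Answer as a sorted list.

Answer: [R1,R3]

Rewrite trace:
R0: no valid match — LHS pattern not found
R1: 1 valid match — {0↦4, 1↦1, 2↦5, 3↦6}
R2: no valid match — LHS pattern not found
R3: 3 valid matches — {0↦3, 1↦1, 2↦2}, {0↦3, 1↦4, 2↦2}, {0↦3, 1↦5, 2↦2}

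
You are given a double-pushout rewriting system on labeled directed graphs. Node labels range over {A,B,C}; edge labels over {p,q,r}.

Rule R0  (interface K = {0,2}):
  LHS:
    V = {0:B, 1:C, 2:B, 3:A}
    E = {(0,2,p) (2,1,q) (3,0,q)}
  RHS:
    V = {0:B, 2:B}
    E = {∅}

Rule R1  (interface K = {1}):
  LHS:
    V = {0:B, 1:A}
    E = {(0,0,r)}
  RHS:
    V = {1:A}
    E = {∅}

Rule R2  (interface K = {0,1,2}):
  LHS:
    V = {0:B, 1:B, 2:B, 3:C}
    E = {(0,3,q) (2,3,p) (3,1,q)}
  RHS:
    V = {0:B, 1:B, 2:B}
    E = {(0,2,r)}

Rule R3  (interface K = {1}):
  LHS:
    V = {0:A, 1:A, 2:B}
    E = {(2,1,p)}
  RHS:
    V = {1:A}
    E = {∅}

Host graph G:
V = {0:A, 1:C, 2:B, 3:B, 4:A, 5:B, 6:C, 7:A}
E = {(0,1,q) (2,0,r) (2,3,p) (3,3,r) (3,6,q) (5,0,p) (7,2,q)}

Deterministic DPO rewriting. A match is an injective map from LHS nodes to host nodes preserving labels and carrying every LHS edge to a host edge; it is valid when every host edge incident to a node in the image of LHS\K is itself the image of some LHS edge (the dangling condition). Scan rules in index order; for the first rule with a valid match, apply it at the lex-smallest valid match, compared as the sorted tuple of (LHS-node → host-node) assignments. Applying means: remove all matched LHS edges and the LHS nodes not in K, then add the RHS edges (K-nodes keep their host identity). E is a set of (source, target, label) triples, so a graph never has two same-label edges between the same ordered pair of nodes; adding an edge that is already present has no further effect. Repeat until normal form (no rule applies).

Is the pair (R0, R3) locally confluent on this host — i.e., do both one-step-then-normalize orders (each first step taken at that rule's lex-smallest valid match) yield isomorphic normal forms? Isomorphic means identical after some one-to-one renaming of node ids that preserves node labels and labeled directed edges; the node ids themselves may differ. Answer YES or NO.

Answer: YES

Derivation:
branch R0-first: apply at {0↦2, 1↦6, 2↦3, 3↦7} → |E|=4, then 2 more step(s) → NF |V|=3 |E|=2 V={0:A, 1:C, 2:B} E=0-q->1 2-r->0
branch R3-first: apply at {0↦4, 1↦0, 2↦5} → |E|=6, then 2 more step(s) → NF |V|=3 |E|=2 V={0:A, 1:C, 2:B} E=0-q->1 2-r->0
graphs isomorphic (equal up to label-preserving node renaming)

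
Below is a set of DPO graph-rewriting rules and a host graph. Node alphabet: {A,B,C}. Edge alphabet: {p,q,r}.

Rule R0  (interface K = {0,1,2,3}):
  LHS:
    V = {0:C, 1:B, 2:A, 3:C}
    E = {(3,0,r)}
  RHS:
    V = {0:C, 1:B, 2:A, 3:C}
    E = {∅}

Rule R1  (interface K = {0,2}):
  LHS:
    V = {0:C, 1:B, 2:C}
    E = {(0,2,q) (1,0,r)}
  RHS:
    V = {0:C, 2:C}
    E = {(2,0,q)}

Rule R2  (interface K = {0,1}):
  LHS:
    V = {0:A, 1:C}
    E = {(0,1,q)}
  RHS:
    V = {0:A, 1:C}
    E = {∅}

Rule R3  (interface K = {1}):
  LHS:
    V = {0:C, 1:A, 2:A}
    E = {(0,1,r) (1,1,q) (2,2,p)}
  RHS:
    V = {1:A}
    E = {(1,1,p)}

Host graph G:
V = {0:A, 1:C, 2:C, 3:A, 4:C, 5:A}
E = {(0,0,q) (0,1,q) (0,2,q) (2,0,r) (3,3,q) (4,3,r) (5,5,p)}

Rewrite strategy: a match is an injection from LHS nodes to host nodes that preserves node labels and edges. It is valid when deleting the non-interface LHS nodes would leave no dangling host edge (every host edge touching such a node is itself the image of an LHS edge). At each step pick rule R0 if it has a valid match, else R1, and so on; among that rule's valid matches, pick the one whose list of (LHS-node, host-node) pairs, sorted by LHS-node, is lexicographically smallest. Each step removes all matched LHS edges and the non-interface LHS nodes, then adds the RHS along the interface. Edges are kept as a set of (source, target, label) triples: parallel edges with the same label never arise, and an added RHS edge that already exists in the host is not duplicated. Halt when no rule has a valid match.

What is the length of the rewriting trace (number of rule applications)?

Answer: 4

Rewrite trace:
[0] host  ⇒  6 nodes, 7 edges  {0-q->0 0-q->1 0-q->2 2-r->0 3-q->3 4-r->3 5-p->5}
[1] R2 @ {0↦0, 1↦1}  ⇒  6 nodes, 6 edges  {0-q->0 0-q->2 2-r->0 3-q->3 4-r->3 5-p->5}
[2] R2 @ {0↦0, 1↦2}  ⇒  6 nodes, 5 edges  {0-q->0 2-r->0 3-q->3 4-r->3 5-p->5}
[3] R3 @ {0↦2, 1↦0, 2↦5}  ⇒  4 nodes, 3 edges  {0-p->0 3-q->3 4-r->3}
[4] R3 @ {0↦4, 1↦3, 2↦0}  ⇒  2 nodes, 1 edges  {3-p->3}
normal form: no rule applies after step 4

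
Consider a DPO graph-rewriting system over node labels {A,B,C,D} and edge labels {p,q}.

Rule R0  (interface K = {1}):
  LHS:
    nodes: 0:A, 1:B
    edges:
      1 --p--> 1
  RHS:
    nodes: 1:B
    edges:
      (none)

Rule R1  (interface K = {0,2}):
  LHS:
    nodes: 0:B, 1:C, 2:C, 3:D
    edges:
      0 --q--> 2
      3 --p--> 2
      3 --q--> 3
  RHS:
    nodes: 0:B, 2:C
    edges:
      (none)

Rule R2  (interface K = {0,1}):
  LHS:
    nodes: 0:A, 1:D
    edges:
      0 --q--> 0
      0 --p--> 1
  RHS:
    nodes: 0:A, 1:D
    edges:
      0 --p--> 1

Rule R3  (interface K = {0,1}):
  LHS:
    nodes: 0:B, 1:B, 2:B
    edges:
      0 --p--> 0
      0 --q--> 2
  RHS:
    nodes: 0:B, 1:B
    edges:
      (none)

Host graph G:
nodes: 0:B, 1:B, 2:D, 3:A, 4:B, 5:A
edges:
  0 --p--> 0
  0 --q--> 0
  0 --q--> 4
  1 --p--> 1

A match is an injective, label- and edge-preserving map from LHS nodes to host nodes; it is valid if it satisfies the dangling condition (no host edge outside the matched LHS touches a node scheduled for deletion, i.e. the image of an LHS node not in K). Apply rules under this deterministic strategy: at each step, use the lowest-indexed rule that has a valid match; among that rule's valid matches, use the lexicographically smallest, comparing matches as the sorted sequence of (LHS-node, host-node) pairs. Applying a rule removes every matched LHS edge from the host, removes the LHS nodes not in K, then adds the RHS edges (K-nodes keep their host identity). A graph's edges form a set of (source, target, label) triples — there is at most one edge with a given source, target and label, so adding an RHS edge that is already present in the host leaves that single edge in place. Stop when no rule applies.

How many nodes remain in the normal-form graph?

initial: |V|=6 |E|=4  E = 0-p->0 0-q->0 0-q->4 1-p->1
step 1: apply R0 at {0↦3, 1↦0}  → |V|=5 |E|=3  E = 0-q->0 0-q->4 1-p->1
step 2: apply R0 at {0↦5, 1↦1}  → |V|=4 |E|=2  E = 0-q->0 0-q->4
final graph: no rule applies after step 2
NF nodes: {0:B, 1:B, 2:D, 4:B}

Answer: 4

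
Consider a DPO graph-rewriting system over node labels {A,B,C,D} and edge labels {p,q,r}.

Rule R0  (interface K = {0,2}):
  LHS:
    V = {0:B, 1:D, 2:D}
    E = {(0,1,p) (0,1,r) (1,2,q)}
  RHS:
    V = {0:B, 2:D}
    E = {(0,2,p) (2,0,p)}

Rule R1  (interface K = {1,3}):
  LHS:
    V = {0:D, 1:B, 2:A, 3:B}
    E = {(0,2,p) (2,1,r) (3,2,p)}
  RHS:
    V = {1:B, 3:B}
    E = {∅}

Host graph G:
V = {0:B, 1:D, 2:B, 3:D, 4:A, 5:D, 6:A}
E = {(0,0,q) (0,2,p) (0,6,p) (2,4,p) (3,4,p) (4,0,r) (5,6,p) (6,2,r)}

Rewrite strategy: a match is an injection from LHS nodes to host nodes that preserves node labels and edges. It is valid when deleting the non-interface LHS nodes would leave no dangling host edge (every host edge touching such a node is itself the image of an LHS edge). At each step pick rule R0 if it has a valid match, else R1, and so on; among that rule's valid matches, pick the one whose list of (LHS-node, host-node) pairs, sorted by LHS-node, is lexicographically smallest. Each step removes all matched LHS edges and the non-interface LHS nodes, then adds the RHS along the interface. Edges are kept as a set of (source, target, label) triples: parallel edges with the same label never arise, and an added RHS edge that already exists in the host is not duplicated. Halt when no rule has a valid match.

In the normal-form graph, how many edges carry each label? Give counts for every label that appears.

initial: |V|=7 |E|=8  E = 0-q->0 0-p->2 0-p->6 2-p->4 3-p->4 4-r->0 5-p->6 6-r->2
step 1: apply R1 at {0↦3, 1↦0, 2↦4, 3↦2}  → |V|=5 |E|=5  E = 0-q->0 0-p->2 0-p->6 5-p->6 6-r->2
step 2: apply R1 at {0↦5, 1↦2, 2↦6, 3↦0}  → |V|=3 |E|=2  E = 0-q->0 0-p->2
normal form: no rule applies after step 2
NF edges: [(0, 0, 'q'), (0, 2, 'p')]

Answer: p:1 q:1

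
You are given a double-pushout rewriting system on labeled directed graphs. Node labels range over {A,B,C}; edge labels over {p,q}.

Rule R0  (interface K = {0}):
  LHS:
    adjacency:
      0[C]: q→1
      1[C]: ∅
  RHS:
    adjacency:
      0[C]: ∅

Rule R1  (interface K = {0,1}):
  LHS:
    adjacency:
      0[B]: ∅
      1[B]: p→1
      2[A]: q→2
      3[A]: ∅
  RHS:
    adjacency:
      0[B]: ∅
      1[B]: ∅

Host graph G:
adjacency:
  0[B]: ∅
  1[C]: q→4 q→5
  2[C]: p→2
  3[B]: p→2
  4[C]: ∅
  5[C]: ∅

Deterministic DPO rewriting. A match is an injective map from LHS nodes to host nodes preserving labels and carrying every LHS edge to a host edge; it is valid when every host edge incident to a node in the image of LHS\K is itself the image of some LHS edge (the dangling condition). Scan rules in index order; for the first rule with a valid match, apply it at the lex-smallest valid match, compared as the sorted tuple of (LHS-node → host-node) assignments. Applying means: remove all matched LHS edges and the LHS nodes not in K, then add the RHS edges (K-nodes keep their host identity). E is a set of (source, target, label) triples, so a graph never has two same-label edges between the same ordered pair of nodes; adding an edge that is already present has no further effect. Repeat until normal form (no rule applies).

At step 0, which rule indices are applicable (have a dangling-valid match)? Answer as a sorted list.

R0: 2 valid matches — {0↦1, 1↦4}, {0↦1, 1↦5}
R1: no valid match — LHS pattern not found

Answer: [R0]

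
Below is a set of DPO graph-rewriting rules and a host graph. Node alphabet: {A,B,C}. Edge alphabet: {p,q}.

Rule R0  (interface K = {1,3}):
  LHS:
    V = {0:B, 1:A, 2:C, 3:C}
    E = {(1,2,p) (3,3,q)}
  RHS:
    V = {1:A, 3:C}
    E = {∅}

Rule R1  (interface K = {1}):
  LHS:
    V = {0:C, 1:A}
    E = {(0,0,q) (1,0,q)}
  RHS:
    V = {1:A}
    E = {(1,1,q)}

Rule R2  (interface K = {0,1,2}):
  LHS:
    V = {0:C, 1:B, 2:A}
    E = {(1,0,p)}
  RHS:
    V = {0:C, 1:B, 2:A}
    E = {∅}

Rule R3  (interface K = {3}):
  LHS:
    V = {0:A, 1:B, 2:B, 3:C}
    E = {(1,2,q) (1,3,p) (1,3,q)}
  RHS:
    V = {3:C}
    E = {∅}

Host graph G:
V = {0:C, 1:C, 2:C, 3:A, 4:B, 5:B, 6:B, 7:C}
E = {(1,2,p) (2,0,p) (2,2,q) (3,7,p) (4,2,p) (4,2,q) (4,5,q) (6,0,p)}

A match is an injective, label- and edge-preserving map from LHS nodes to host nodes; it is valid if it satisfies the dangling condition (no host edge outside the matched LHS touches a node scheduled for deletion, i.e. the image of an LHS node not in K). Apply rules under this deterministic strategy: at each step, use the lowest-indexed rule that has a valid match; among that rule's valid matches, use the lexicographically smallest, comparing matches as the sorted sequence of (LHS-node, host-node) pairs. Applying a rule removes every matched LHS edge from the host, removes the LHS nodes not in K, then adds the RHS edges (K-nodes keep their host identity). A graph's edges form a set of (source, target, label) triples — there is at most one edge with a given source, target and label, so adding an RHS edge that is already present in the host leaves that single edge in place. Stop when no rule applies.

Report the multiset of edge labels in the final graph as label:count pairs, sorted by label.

start.  V:8 E:8  edges: 1-p->2 2-p->0 2-q->2 3-p->7 4-p->2 4-q->2 4-q->5 6-p->0
1. fire R2 via {0↦0, 1↦6, 2↦3}  →  V:8 E:7  edges: 1-p->2 2-p->0 2-q->2 3-p->7 4-p->2 4-q->2 4-q->5
2. fire R0 via {0↦6, 1↦3, 2↦7, 3↦2}  →  V:6 E:5  edges: 1-p->2 2-p->0 4-p->2 4-q->2 4-q->5
3. fire R2 via {0↦2, 1↦4, 2↦3}  →  V:6 E:4  edges: 1-p->2 2-p->0 4-q->2 4-q->5
normal form: no rule applies after step 3
NF edges: [(1, 2, 'p'), (2, 0, 'p'), (4, 2, 'q'), (4, 5, 'q')]

Answer: p:2 q:2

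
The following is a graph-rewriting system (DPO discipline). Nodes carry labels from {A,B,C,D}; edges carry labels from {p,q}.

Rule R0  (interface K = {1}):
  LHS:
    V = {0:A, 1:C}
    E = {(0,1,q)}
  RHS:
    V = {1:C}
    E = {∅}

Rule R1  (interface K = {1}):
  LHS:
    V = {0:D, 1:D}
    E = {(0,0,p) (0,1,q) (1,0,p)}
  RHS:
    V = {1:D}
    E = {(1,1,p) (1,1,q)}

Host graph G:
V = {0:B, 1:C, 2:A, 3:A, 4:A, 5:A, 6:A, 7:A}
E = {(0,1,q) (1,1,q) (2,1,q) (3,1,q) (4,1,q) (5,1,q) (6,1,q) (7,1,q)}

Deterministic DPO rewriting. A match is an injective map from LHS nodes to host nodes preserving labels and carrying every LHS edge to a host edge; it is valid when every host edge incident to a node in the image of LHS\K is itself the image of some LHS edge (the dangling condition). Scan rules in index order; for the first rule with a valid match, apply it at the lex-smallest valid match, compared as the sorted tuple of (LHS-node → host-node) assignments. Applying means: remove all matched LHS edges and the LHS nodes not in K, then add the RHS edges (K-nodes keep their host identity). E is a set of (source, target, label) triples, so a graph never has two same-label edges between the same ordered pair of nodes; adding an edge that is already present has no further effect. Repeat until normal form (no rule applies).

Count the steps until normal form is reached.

start.  V:8 E:8  edges: 0-q->1 1-q->1 2-q->1 3-q->1 4-q->1 5-q->1 6-q->1 7-q->1
1. fire R0 via {0↦2, 1↦1}  →  V:7 E:7  edges: 0-q->1 1-q->1 3-q->1 4-q->1 5-q->1 6-q->1 7-q->1
2. fire R0 via {0↦3, 1↦1}  →  V:6 E:6  edges: 0-q->1 1-q->1 4-q->1 5-q->1 6-q->1 7-q->1
3. fire R0 via {0↦4, 1↦1}  →  V:5 E:5  edges: 0-q->1 1-q->1 5-q->1 6-q->1 7-q->1
4. fire R0 via {0↦5, 1↦1}  →  V:4 E:4  edges: 0-q->1 1-q->1 6-q->1 7-q->1
5. fire R0 via {0↦6, 1↦1}  →  V:3 E:3  edges: 0-q->1 1-q->1 7-q->1
6. fire R0 via {0↦7, 1↦1}  →  V:2 E:2  edges: 0-q->1 1-q->1
halt: no rule applies after step 6

Answer: 6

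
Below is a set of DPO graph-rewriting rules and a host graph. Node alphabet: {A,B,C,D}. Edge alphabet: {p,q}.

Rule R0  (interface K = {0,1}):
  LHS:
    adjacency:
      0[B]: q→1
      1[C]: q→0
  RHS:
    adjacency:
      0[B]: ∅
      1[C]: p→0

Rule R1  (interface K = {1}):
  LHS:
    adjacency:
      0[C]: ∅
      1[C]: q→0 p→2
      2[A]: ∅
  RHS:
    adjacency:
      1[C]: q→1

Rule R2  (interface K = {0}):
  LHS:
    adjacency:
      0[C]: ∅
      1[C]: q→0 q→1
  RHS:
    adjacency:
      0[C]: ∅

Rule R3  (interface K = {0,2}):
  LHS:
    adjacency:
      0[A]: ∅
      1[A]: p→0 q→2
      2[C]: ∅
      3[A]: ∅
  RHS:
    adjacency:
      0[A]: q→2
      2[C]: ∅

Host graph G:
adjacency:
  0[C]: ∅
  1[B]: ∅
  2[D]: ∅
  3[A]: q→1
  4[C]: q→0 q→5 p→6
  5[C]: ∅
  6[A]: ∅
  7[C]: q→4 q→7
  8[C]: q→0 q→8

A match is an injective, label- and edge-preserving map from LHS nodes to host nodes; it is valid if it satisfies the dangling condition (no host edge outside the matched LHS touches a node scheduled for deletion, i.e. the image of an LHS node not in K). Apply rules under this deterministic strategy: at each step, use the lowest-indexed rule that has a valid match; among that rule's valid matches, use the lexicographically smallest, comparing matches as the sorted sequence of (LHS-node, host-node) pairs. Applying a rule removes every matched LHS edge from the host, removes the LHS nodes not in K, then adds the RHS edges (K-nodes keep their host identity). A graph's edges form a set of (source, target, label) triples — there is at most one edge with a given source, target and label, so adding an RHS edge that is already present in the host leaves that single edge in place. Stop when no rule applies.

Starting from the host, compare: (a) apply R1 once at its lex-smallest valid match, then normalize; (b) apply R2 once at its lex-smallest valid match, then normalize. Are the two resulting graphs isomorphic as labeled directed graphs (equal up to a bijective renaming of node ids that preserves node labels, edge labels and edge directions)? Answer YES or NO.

branch R1-first: apply at {0↦5, 1↦4, 2↦6} → |E|=7, then 3 more step(s) → NF |V|=4 |E|=1 V={0:C, 1:B, 2:D, 3:A} E=3-q->1
branch R2-first: apply at {0↦0, 1↦8} → |E|=6, then 3 more step(s) → NF |V|=4 |E|=1 V={1:B, 2:D, 3:A, 5:C} E=3-q->1
graphs isomorphic (equal up to label-preserving node renaming)

Answer: YES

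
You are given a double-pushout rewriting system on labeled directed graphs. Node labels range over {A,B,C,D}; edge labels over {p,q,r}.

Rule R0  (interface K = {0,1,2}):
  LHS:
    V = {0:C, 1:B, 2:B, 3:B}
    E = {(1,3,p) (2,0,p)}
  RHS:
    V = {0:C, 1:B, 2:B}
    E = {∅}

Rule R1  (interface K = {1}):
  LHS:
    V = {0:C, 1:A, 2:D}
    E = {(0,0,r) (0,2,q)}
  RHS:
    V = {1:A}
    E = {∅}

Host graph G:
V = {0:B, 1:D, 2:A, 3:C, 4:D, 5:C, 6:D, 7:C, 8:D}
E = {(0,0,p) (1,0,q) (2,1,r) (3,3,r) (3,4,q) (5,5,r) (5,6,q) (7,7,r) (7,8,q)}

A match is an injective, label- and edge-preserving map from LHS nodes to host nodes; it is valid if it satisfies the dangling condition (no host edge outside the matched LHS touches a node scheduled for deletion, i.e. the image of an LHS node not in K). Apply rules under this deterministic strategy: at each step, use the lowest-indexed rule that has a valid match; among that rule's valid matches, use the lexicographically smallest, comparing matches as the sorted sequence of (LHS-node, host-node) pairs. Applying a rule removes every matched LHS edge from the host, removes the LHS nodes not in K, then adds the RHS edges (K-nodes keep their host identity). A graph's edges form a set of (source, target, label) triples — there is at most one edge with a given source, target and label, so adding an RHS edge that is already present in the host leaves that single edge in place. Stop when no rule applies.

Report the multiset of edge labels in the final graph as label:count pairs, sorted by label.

Answer: p:1 q:1 r:1

Steps:
[0] host  ⇒  9 nodes, 9 edges  {0-p->0 1-q->0 2-r->1 3-r->3 3-q->4 5-r->5 5-q->6 7-r->7 7-q->8}
[1] R1 @ {0↦3, 1↦2, 2↦4}  ⇒  7 nodes, 7 edges  {0-p->0 1-q->0 2-r->1 5-r->5 5-q->6 7-r->7 7-q->8}
[2] R1 @ {0↦5, 1↦2, 2↦6}  ⇒  5 nodes, 5 edges  {0-p->0 1-q->0 2-r->1 7-r->7 7-q->8}
[3] R1 @ {0↦7, 1↦2, 2↦8}  ⇒  3 nodes, 3 edges  {0-p->0 1-q->0 2-r->1}
normal form: no rule applies after step 3
NF edges: [(0, 0, 'p'), (1, 0, 'q'), (2, 1, 'r')]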